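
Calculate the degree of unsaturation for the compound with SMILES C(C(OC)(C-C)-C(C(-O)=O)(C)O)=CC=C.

Molecular formula from the SMILES: C11H18O4.
DoU = (2C + 2 + N − H − X)/2 = (2·11 + 2 + 0 − 18 − 0)/2 = 6/2 = 3.
(Structurally: 0 ring(s) + 3 π bond(s) = 3.)

3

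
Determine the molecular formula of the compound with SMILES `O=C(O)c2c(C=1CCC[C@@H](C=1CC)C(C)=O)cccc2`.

C17H20O3

Heavy atoms from the SMILES: 17 C, 3 O.
Implicit hydrogens by atom environment:
  4 × C: 2 H each → 8
  4 × C (aromatic): 1 H each → 4
  4 × C: no H
  2 × C: 3 H each → 6
  2 × C (aromatic): no H
  2 × O: no H
  1 × C: 1 H
  1 × O: 1 H
  Total hydrogens = 20.
Molecular formula: C17H20O3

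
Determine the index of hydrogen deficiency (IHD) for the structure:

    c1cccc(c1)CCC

4

Molecular formula from the SMILES: C9H12.
DoU = (2C + 2 + N − H − X)/2 = (2·9 + 2 + 0 − 12 − 0)/2 = 8/2 = 4.
(Structurally: 1 ring(s) + 3 π bond(s) = 4.)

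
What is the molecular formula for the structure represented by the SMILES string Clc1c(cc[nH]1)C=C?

C6H6ClN

Heavy atoms from the SMILES: 6 C, 1 Cl, 1 N.
Implicit hydrogens by atom environment:
  2 × C (aromatic): 1 H each → 2
  2 × C (aromatic): no H
  1 × C: 2 H
  1 × C: 1 H
  1 × Cl: no H
  1 × N (aromatic): 1 H
  Total hydrogens = 6.
Molecular formula: C6H6ClN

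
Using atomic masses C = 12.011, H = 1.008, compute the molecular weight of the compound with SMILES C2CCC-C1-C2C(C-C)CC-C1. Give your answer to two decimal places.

Molecular formula: C12H22.
M = 12×12.011 + 22×1.008 = 166.31 g/mol.

166.31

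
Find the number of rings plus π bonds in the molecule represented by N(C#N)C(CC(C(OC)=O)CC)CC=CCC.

4

Molecular formula from the SMILES: C13H22N2O2.
DoU = (2C + 2 + N − H − X)/2 = (2·13 + 2 + 2 − 22 − 0)/2 = 8/2 = 4.
(Structurally: 0 ring(s) + 4 π bond(s) = 4.)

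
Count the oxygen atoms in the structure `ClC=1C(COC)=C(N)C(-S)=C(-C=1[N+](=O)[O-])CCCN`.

3

The symbol for oxygen appears 3 times in the SMILES.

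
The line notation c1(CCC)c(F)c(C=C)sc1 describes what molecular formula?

Heavy atoms from the SMILES: 9 C, 1 F, 1 S.
Implicit hydrogens by atom environment:
  3 × C: 2 H each → 6
  3 × C (aromatic): no H
  1 × C: 3 H
  1 × C (aromatic): 1 H
  1 × C: 1 H
  1 × F: no H
  1 × S (aromatic): no H
  Total hydrogens = 11.
Molecular formula: C9H11FS

C9H11FS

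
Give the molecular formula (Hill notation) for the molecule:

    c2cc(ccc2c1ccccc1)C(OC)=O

C14H12O2

Heavy atoms from the SMILES: 14 C, 2 O.
Implicit hydrogens by atom environment:
  9 × C (aromatic): 1 H each → 9
  3 × C (aromatic): no H
  2 × O: no H
  1 × C: 3 H
  1 × C: no H
  Total hydrogens = 12.
Molecular formula: C14H12O2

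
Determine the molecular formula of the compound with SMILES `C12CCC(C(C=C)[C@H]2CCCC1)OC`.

C13H22O

Heavy atoms from the SMILES: 13 C, 1 O.
Implicit hydrogens by atom environment:
  7 × C: 2 H each → 14
  5 × C: 1 H each → 5
  1 × C: 3 H
  1 × O: no H
  Total hydrogens = 22.
Molecular formula: C13H22O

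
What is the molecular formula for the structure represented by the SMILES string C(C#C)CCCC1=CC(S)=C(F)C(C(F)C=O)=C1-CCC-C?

Heavy atoms from the SMILES: 18 C, 2 F, 1 O, 1 S.
Implicit hydrogens by atom environment:
  7 × C: 2 H each → 14
  5 × C (aromatic): no H
  3 × C: 1 H each → 3
  2 × F: no H
  1 × C: 3 H
  1 × C (aromatic): 1 H
  1 × C: no H
  1 × O: no H
  1 × S: 1 H
  Total hydrogens = 22.
Molecular formula: C18H22F2OS

C18H22F2OS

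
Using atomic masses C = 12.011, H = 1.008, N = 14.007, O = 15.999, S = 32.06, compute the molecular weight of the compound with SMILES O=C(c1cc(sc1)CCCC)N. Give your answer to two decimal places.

183.27

Molecular formula: C9H13NOS.
M = 9×12.011 + 13×1.008 + 1×14.007 + 1×15.999 + 1×32.06 = 183.27 g/mol.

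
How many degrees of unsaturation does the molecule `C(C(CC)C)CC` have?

Molecular formula from the SMILES: C7H16.
DoU = (2C + 2 + N − H − X)/2 = (2·7 + 2 + 0 − 16 − 0)/2 = 0/2 = 0.
(Structurally: 0 ring(s) + 0 π bond(s) = 0.)

0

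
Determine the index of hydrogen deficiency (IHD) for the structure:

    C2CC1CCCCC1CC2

Molecular formula from the SMILES: C10H18.
DoU = (2C + 2 + N − H − X)/2 = (2·10 + 2 + 0 − 18 − 0)/2 = 4/2 = 2.
(Structurally: 2 ring(s) + 0 π bond(s) = 2.)

2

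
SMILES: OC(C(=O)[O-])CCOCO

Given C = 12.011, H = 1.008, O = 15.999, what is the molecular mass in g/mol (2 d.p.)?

149.12

Molecular formula: C5H9O5-.
M = 5×12.011 + 9×1.008 + 5×15.999 = 149.12 g/mol.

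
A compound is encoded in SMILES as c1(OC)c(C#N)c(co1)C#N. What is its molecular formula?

Heavy atoms from the SMILES: 7 C, 2 N, 2 O.
Implicit hydrogens by atom environment:
  3 × C (aromatic): no H
  2 × C: no H
  2 × N: no H
  1 × C: 3 H
  1 × C (aromatic): 1 H
  1 × O (aromatic): no H
  1 × O: no H
  Total hydrogens = 4.
Molecular formula: C7H4N2O2

C7H4N2O2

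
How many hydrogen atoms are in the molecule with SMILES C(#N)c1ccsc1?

Hydrogens are implicit in SMILES; fill each atom to its normal valence:
  3 × C (aromatic): 1 H each → 3
  1 × C (aromatic): no H
  1 × C: no H
  1 × N: no H
  1 × S (aromatic): no H
  Total hydrogens = 3.

3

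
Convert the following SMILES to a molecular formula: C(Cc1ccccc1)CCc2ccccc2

Heavy atoms from the SMILES: 16 C.
Implicit hydrogens by atom environment:
  10 × C (aromatic): 1 H each → 10
  4 × C: 2 H each → 8
  2 × C (aromatic): no H
  Total hydrogens = 18.
Molecular formula: C16H18

C16H18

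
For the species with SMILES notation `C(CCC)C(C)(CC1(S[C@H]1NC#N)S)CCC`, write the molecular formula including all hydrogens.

C13H24N2S2

Heavy atoms from the SMILES: 13 C, 2 N, 2 S.
Implicit hydrogens by atom environment:
  6 × C: 2 H each → 12
  3 × C: 3 H each → 9
  3 × C: no H
  1 × C: 1 H
  1 × N: 1 H
  1 × N: no H
  1 × S: 1 H
  1 × S: no H
  Total hydrogens = 24.
Molecular formula: C13H24N2S2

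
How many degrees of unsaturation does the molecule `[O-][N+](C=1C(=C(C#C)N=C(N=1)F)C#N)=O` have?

Molecular formula from the SMILES: C7HFN4O2.
DoU = (2C + 2 + N − H − X)/2 = (2·7 + 2 + 4 − 1 − 1)/2 = 18/2 = 9.
(Structurally: 1 ring(s) + 8 π bond(s) = 9.)

9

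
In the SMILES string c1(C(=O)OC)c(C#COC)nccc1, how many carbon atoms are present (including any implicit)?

The symbol for carbon appears 10 times in the SMILES. Lowercase c denotes aromatic carbon and counts toward C.

10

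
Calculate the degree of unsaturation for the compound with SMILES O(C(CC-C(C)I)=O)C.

1

Molecular formula from the SMILES: C6H11IO2.
DoU = (2C + 2 + N − H − X)/2 = (2·6 + 2 + 0 − 11 − 1)/2 = 2/2 = 1.
(Structurally: 0 ring(s) + 1 π bond(s) = 1.)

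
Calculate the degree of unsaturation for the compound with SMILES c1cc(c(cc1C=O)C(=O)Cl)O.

6

Molecular formula from the SMILES: C8H5ClO3.
DoU = (2C + 2 + N − H − X)/2 = (2·8 + 2 + 0 − 5 − 1)/2 = 12/2 = 6.
(Structurally: 1 ring(s) + 5 π bond(s) = 6.)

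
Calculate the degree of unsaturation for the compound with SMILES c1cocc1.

Molecular formula from the SMILES: C4H4O.
DoU = (2C + 2 + N − H − X)/2 = (2·4 + 2 + 0 − 4 − 0)/2 = 6/2 = 3.
(Structurally: 1 ring(s) + 2 π bond(s) = 3.)

3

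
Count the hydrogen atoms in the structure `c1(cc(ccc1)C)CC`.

12

Hydrogens are implicit in SMILES; fill each atom to its normal valence:
  4 × C (aromatic): 1 H each → 4
  2 × C: 3 H each → 6
  2 × C (aromatic): no H
  1 × C: 2 H
  Total hydrogens = 12.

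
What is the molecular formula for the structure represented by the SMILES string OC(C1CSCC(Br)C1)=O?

C6H9BrO2S

Heavy atoms from the SMILES: 1 Br, 6 C, 2 O, 1 S.
Implicit hydrogens by atom environment:
  3 × C: 2 H each → 6
  2 × C: 1 H each → 2
  1 × Br: no H
  1 × C: no H
  1 × O: 1 H
  1 × O: no H
  1 × S: no H
  Total hydrogens = 9.
Molecular formula: C6H9BrO2S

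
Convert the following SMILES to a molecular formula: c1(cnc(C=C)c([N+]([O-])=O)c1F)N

C7H6FN3O2

Heavy atoms from the SMILES: 7 C, 1 F, 3 N, 2 O.
Implicit hydrogens by atom environment:
  4 × C (aromatic): no H
  1 × C: 2 H
  1 × C (aromatic): 1 H
  1 × C: 1 H
  1 × F: no H
  1 × N: 2 H
  1 × N (aromatic): no H
  1 × N (charge +1): no H
  1 × O: no H
  1 × O (charge -1): no H
  Total hydrogens = 6.
Molecular formula: C7H6FN3O2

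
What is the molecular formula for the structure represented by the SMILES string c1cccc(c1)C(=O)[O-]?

Heavy atoms from the SMILES: 7 C, 2 O.
Implicit hydrogens by atom environment:
  5 × C (aromatic): 1 H each → 5
  1 × C (aromatic): no H
  1 × C: no H
  1 × O: no H
  1 × O (charge -1): no H
  Total hydrogens = 5.
Net charge -1.
Molecular formula: C7H5O2-

C7H5O2-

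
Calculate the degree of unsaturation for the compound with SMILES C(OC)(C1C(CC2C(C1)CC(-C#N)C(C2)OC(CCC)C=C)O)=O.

6

Molecular formula from the SMILES: C19H29NO4.
DoU = (2C + 2 + N − H − X)/2 = (2·19 + 2 + 1 − 29 − 0)/2 = 12/2 = 6.
(Structurally: 2 ring(s) + 4 π bond(s) = 6.)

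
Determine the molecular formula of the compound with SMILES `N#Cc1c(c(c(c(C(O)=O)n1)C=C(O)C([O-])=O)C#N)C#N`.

C12H3N4O5-

Heavy atoms from the SMILES: 12 C, 4 N, 5 O.
Implicit hydrogens by atom environment:
  6 × C: no H
  5 × C (aromatic): no H
  3 × N: no H
  2 × O: 1 H each → 2
  2 × O: no H
  1 × C: 1 H
  1 × N (aromatic): no H
  1 × O (charge -1): no H
  Total hydrogens = 3.
Net charge -1.
Molecular formula: C12H3N4O5-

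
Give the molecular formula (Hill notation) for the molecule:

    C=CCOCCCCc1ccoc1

Heavy atoms from the SMILES: 11 C, 2 O.
Implicit hydrogens by atom environment:
  6 × C: 2 H each → 12
  3 × C (aromatic): 1 H each → 3
  1 × C: 1 H
  1 × C (aromatic): no H
  1 × O (aromatic): no H
  1 × O: no H
  Total hydrogens = 16.
Molecular formula: C11H16O2

C11H16O2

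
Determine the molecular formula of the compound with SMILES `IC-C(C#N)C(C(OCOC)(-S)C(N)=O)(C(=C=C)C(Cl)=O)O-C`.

C13H16ClIN2O5S

Heavy atoms from the SMILES: 13 C, 1 Cl, 1 I, 2 N, 5 O, 1 S.
Implicit hydrogens by atom environment:
  7 × C: no H
  5 × O: no H
  3 × C: 2 H each → 6
  2 × C: 3 H each → 6
  1 × C: 1 H
  1 × Cl: no H
  1 × I: no H
  1 × N: 2 H
  1 × N: no H
  1 × S: 1 H
  Total hydrogens = 16.
Molecular formula: C13H16ClIN2O5S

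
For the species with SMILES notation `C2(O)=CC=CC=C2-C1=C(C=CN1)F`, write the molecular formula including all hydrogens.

Heavy atoms from the SMILES: 10 C, 1 F, 1 N, 1 O.
Implicit hydrogens by atom environment:
  6 × C (aromatic): 1 H each → 6
  4 × C (aromatic): no H
  1 × F: no H
  1 × N (aromatic): 1 H
  1 × O: 1 H
  Total hydrogens = 8.
Molecular formula: C10H8FNO

C10H8FNO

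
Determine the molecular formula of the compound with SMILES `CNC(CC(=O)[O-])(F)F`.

C4H6F2NO2-

Heavy atoms from the SMILES: 4 C, 2 F, 1 N, 2 O.
Implicit hydrogens by atom environment:
  2 × C: no H
  2 × F: no H
  1 × C: 3 H
  1 × C: 2 H
  1 × N: 1 H
  1 × O: no H
  1 × O (charge -1): no H
  Total hydrogens = 6.
Net charge -1.
Molecular formula: C4H6F2NO2-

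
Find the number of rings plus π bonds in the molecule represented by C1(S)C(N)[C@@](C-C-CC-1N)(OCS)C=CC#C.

4

Molecular formula from the SMILES: C12H20N2OS2.
DoU = (2C + 2 + N − H − X)/2 = (2·12 + 2 + 2 − 20 − 0)/2 = 8/2 = 4.
(Structurally: 1 ring(s) + 3 π bond(s) = 4.)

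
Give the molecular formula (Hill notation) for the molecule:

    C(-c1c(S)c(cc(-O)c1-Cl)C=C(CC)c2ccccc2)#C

C18H15ClOS

Heavy atoms from the SMILES: 18 C, 1 Cl, 1 O, 1 S.
Implicit hydrogens by atom environment:
  6 × C (aromatic): 1 H each → 6
  6 × C (aromatic): no H
  2 × C: 1 H each → 2
  2 × C: no H
  1 × C: 3 H
  1 × C: 2 H
  1 × Cl: no H
  1 × O: 1 H
  1 × S: 1 H
  Total hydrogens = 15.
Molecular formula: C18H15ClOS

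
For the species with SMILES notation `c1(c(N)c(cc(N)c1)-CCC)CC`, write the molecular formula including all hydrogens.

Heavy atoms from the SMILES: 11 C, 2 N.
Implicit hydrogens by atom environment:
  4 × C (aromatic): no H
  3 × C: 2 H each → 6
  2 × C: 3 H each → 6
  2 × C (aromatic): 1 H each → 2
  2 × N: 2 H each → 4
  Total hydrogens = 18.
Molecular formula: C11H18N2

C11H18N2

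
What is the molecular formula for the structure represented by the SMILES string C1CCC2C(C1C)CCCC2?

C11H20

Heavy atoms from the SMILES: 11 C.
Implicit hydrogens by atom environment:
  7 × C: 2 H each → 14
  3 × C: 1 H each → 3
  1 × C: 3 H
  Total hydrogens = 20.
Molecular formula: C11H20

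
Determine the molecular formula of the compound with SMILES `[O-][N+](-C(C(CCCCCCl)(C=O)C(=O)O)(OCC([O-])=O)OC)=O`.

Heavy atoms from the SMILES: 12 C, 1 Cl, 1 N, 9 O.
Implicit hydrogens by atom environment:
  6 × C: 2 H each → 12
  6 × O: no H
  4 × C: no H
  2 × O (charge -1): no H
  1 × C: 3 H
  1 × C: 1 H
  1 × Cl: no H
  1 × N (charge +1): no H
  1 × O: 1 H
  Total hydrogens = 17.
Net charge -1.
Molecular formula: C12H17ClNO9-

C12H17ClNO9-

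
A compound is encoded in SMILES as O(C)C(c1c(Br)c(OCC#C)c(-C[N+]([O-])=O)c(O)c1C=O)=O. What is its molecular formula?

Heavy atoms from the SMILES: 1 Br, 13 C, 1 N, 7 O.
Implicit hydrogens by atom environment:
  6 × C (aromatic): no H
  5 × O: no H
  2 × C: 2 H each → 4
  2 × C: 1 H each → 2
  2 × C: no H
  1 × Br: no H
  1 × C: 3 H
  1 × N (charge +1): no H
  1 × O: 1 H
  1 × O (charge -1): no H
  Total hydrogens = 10.
Molecular formula: C13H10BrNO7

C13H10BrNO7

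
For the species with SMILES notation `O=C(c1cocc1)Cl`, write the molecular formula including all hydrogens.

C5H3ClO2

Heavy atoms from the SMILES: 5 C, 1 Cl, 2 O.
Implicit hydrogens by atom environment:
  3 × C (aromatic): 1 H each → 3
  1 × C (aromatic): no H
  1 × C: no H
  1 × Cl: no H
  1 × O (aromatic): no H
  1 × O: no H
  Total hydrogens = 3.
Molecular formula: C5H3ClO2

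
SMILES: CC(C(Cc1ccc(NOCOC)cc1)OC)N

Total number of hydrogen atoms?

Hydrogens are implicit in SMILES; fill each atom to its normal valence:
  4 × C (aromatic): 1 H each → 4
  3 × C: 3 H each → 9
  3 × O: no H
  2 × C: 2 H each → 4
  2 × C: 1 H each → 2
  2 × C (aromatic): no H
  1 × N: 2 H
  1 × N: 1 H
  Total hydrogens = 22.

22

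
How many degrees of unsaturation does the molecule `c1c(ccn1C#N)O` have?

5

Molecular formula from the SMILES: C5H4N2O.
DoU = (2C + 2 + N − H − X)/2 = (2·5 + 2 + 2 − 4 − 0)/2 = 10/2 = 5.
(Structurally: 1 ring(s) + 4 π bond(s) = 5.)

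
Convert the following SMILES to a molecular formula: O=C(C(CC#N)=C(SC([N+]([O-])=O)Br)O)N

C6H6BrN3O4S

Heavy atoms from the SMILES: 1 Br, 6 C, 3 N, 4 O, 1 S.
Implicit hydrogens by atom environment:
  4 × C: no H
  2 × O: no H
  1 × Br: no H
  1 × C: 2 H
  1 × C: 1 H
  1 × N: 2 H
  1 × N (charge +1): no H
  1 × N: no H
  1 × O: 1 H
  1 × O (charge -1): no H
  1 × S: no H
  Total hydrogens = 6.
Molecular formula: C6H6BrN3O4S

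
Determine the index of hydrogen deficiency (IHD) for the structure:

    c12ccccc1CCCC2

Molecular formula from the SMILES: C10H12.
DoU = (2C + 2 + N − H − X)/2 = (2·10 + 2 + 0 − 12 − 0)/2 = 10/2 = 5.
(Structurally: 2 ring(s) + 3 π bond(s) = 5.)

5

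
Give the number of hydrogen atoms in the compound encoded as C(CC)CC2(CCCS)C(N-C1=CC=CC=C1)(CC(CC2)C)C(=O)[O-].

32

Hydrogens are implicit in SMILES; fill each atom to its normal valence:
  9 × C: 2 H each → 18
  5 × C (aromatic): 1 H each → 5
  3 × C: no H
  2 × C: 3 H each → 6
  1 × C: 1 H
  1 × C (aromatic): no H
  1 × N: 1 H
  1 × O: no H
  1 × O (charge -1): no H
  1 × S: 1 H
  Total hydrogens = 32.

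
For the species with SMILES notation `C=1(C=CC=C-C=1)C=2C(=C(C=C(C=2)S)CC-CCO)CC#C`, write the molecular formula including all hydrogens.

C19H20OS

Heavy atoms from the SMILES: 19 C, 1 O, 1 S.
Implicit hydrogens by atom environment:
  7 × C (aromatic): 1 H each → 7
  5 × C: 2 H each → 10
  5 × C (aromatic): no H
  1 × C: 1 H
  1 × C: no H
  1 × O: 1 H
  1 × S: 1 H
  Total hydrogens = 20.
Molecular formula: C19H20OS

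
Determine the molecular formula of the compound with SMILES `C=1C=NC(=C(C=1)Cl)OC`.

Heavy atoms from the SMILES: 6 C, 1 Cl, 1 N, 1 O.
Implicit hydrogens by atom environment:
  3 × C (aromatic): 1 H each → 3
  2 × C (aromatic): no H
  1 × C: 3 H
  1 × Cl: no H
  1 × N (aromatic): no H
  1 × O: no H
  Total hydrogens = 6.
Molecular formula: C6H6ClNO

C6H6ClNO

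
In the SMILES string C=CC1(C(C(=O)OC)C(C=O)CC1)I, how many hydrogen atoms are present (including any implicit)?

Hydrogens are implicit in SMILES; fill each atom to its normal valence:
  4 × C: 1 H each → 4
  3 × C: 2 H each → 6
  3 × O: no H
  2 × C: no H
  1 × C: 3 H
  1 × I: no H
  Total hydrogens = 13.

13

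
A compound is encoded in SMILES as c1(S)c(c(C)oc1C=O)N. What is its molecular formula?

C6H7NO2S

Heavy atoms from the SMILES: 6 C, 1 N, 2 O, 1 S.
Implicit hydrogens by atom environment:
  4 × C (aromatic): no H
  1 × C: 3 H
  1 × C: 1 H
  1 × N: 2 H
  1 × O (aromatic): no H
  1 × O: no H
  1 × S: 1 H
  Total hydrogens = 7.
Molecular formula: C6H7NO2S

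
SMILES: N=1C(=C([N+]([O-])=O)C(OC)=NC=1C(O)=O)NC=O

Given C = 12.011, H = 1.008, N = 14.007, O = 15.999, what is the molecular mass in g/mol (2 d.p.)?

242.15

Molecular formula: C7H6N4O6.
M = 7×12.011 + 6×1.008 + 4×14.007 + 6×15.999 = 242.15 g/mol.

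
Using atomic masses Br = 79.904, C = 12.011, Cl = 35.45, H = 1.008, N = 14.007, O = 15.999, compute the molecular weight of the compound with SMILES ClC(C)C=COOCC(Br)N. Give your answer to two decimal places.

244.51

Molecular formula: C6H11BrClNO2.
M = 1×79.904 + 6×12.011 + 1×35.45 + 11×1.008 + 1×14.007 + 2×15.999 = 244.51 g/mol.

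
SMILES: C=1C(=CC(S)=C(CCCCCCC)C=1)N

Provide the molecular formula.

Heavy atoms from the SMILES: 13 C, 1 N, 1 S.
Implicit hydrogens by atom environment:
  6 × C: 2 H each → 12
  3 × C (aromatic): 1 H each → 3
  3 × C (aromatic): no H
  1 × C: 3 H
  1 × N: 2 H
  1 × S: 1 H
  Total hydrogens = 21.
Molecular formula: C13H21NS

C13H21NS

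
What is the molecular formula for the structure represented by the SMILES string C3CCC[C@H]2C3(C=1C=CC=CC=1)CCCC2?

C16H22

Heavy atoms from the SMILES: 16 C.
Implicit hydrogens by atom environment:
  8 × C: 2 H each → 16
  5 × C (aromatic): 1 H each → 5
  1 × C: 1 H
  1 × C: no H
  1 × C (aromatic): no H
  Total hydrogens = 22.
Molecular formula: C16H22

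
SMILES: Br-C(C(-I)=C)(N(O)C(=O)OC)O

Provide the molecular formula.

Heavy atoms from the SMILES: 1 Br, 5 C, 1 I, 1 N, 4 O.
Implicit hydrogens by atom environment:
  3 × C: no H
  2 × O: 1 H each → 2
  2 × O: no H
  1 × Br: no H
  1 × C: 3 H
  1 × C: 2 H
  1 × I: no H
  1 × N: no H
  Total hydrogens = 7.
Molecular formula: C5H7BrINO4

C5H7BrINO4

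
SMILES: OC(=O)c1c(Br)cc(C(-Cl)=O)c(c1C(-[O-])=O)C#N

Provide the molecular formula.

Heavy atoms from the SMILES: 1 Br, 10 C, 1 Cl, 1 N, 5 O.
Implicit hydrogens by atom environment:
  5 × C (aromatic): no H
  4 × C: no H
  3 × O: no H
  1 × Br: no H
  1 × C (aromatic): 1 H
  1 × Cl: no H
  1 × N: no H
  1 × O: 1 H
  1 × O (charge -1): no H
  Total hydrogens = 2.
Net charge -1.
Molecular formula: C10H2BrClNO5-

C10H2BrClNO5-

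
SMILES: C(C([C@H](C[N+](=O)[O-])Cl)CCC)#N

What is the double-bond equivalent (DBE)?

Molecular formula from the SMILES: C7H11ClN2O2.
DoU = (2C + 2 + N − H − X)/2 = (2·7 + 2 + 2 − 11 − 1)/2 = 6/2 = 3.
(Structurally: 0 ring(s) + 3 π bond(s) = 3.)

3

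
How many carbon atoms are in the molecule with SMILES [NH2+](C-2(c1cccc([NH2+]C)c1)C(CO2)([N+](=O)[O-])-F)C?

11

The symbol for carbon appears 11 times in the SMILES. Lowercase c denotes aromatic carbon and counts toward C.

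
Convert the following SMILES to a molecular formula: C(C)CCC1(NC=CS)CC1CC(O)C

Heavy atoms from the SMILES: 12 C, 1 N, 1 O, 1 S.
Implicit hydrogens by atom environment:
  5 × C: 2 H each → 10
  4 × C: 1 H each → 4
  2 × C: 3 H each → 6
  1 × C: no H
  1 × N: 1 H
  1 × O: 1 H
  1 × S: 1 H
  Total hydrogens = 23.
Molecular formula: C12H23NOS

C12H23NOS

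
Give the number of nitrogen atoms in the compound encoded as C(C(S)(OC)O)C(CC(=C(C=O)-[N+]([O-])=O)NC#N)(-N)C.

4

The symbol for nitrogen appears 4 times in the SMILES.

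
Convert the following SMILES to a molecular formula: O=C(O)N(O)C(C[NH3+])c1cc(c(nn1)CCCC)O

C11H19N4O4+

Heavy atoms from the SMILES: 11 C, 4 N, 4 O.
Implicit hydrogens by atom environment:
  4 × C: 2 H each → 8
  3 × C (aromatic): no H
  3 × O: 1 H each → 3
  2 × N (aromatic): no H
  1 × C: 3 H
  1 × C (aromatic): 1 H
  1 × C: 1 H
  1 × C: no H
  1 × N (charge +1): 3 H
  1 × N: no H
  1 × O: no H
  Total hydrogens = 19.
Net charge +1.
Molecular formula: C11H19N4O4+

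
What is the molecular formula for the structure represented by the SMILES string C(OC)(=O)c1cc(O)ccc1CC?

Heavy atoms from the SMILES: 10 C, 3 O.
Implicit hydrogens by atom environment:
  3 × C (aromatic): 1 H each → 3
  3 × C (aromatic): no H
  2 × C: 3 H each → 6
  2 × O: no H
  1 × C: 2 H
  1 × C: no H
  1 × O: 1 H
  Total hydrogens = 12.
Molecular formula: C10H12O3

C10H12O3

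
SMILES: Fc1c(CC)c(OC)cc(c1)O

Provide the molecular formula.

Heavy atoms from the SMILES: 9 C, 1 F, 2 O.
Implicit hydrogens by atom environment:
  4 × C (aromatic): no H
  2 × C: 3 H each → 6
  2 × C (aromatic): 1 H each → 2
  1 × C: 2 H
  1 × F: no H
  1 × O: 1 H
  1 × O: no H
  Total hydrogens = 11.
Molecular formula: C9H11FO2

C9H11FO2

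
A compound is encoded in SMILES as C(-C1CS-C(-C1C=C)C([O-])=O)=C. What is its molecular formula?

C9H11O2S-

Heavy atoms from the SMILES: 9 C, 2 O, 1 S.
Implicit hydrogens by atom environment:
  5 × C: 1 H each → 5
  3 × C: 2 H each → 6
  1 × C: no H
  1 × O: no H
  1 × O (charge -1): no H
  1 × S: no H
  Total hydrogens = 11.
Net charge -1.
Molecular formula: C9H11O2S-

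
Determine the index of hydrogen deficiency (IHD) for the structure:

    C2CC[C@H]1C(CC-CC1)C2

Molecular formula from the SMILES: C10H18.
DoU = (2C + 2 + N − H − X)/2 = (2·10 + 2 + 0 − 18 − 0)/2 = 4/2 = 2.
(Structurally: 2 ring(s) + 0 π bond(s) = 2.)

2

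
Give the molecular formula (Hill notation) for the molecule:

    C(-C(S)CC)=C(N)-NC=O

C6H12N2OS

Heavy atoms from the SMILES: 6 C, 2 N, 1 O, 1 S.
Implicit hydrogens by atom environment:
  3 × C: 1 H each → 3
  1 × C: 3 H
  1 × C: 2 H
  1 × C: no H
  1 × N: 2 H
  1 × N: 1 H
  1 × O: no H
  1 × S: 1 H
  Total hydrogens = 12.
Molecular formula: C6H12N2OS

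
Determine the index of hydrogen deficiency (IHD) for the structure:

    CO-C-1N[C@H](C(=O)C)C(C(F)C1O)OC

Molecular formula from the SMILES: C9H16FNO4.
DoU = (2C + 2 + N − H − X)/2 = (2·9 + 2 + 1 − 16 − 1)/2 = 4/2 = 2.
(Structurally: 1 ring(s) + 1 π bond(s) = 2.)

2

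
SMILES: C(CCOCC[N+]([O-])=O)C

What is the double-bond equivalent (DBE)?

Molecular formula from the SMILES: C6H13NO3.
DoU = (2C + 2 + N − H − X)/2 = (2·6 + 2 + 1 − 13 − 0)/2 = 2/2 = 1.
(Structurally: 0 ring(s) + 1 π bond(s) = 1.)

1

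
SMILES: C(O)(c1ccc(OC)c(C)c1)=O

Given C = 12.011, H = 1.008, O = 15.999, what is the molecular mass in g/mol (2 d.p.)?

Molecular formula: C9H10O3.
M = 9×12.011 + 10×1.008 + 3×15.999 = 166.18 g/mol.

166.18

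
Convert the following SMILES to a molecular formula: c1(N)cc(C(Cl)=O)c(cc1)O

C7H6ClNO2

Heavy atoms from the SMILES: 7 C, 1 Cl, 1 N, 2 O.
Implicit hydrogens by atom environment:
  3 × C (aromatic): 1 H each → 3
  3 × C (aromatic): no H
  1 × C: no H
  1 × Cl: no H
  1 × N: 2 H
  1 × O: 1 H
  1 × O: no H
  Total hydrogens = 6.
Molecular formula: C7H6ClNO2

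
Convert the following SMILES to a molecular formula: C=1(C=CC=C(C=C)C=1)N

C8H9N

Heavy atoms from the SMILES: 8 C, 1 N.
Implicit hydrogens by atom environment:
  4 × C (aromatic): 1 H each → 4
  2 × C (aromatic): no H
  1 × C: 2 H
  1 × C: 1 H
  1 × N: 2 H
  Total hydrogens = 9.
Molecular formula: C8H9N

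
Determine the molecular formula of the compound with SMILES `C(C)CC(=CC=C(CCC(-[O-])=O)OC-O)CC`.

Heavy atoms from the SMILES: 13 C, 4 O.
Implicit hydrogens by atom environment:
  6 × C: 2 H each → 12
  3 × C: no H
  2 × C: 3 H each → 6
  2 × C: 1 H each → 2
  2 × O: no H
  1 × O: 1 H
  1 × O (charge -1): no H
  Total hydrogens = 21.
Net charge -1.
Molecular formula: C13H21O4-

C13H21O4-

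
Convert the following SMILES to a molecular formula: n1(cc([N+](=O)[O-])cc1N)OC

C5H7N3O3

Heavy atoms from the SMILES: 5 C, 3 N, 3 O.
Implicit hydrogens by atom environment:
  2 × C (aromatic): 1 H each → 2
  2 × C (aromatic): no H
  2 × O: no H
  1 × C: 3 H
  1 × N: 2 H
  1 × N (aromatic): no H
  1 × N (charge +1): no H
  1 × O (charge -1): no H
  Total hydrogens = 7.
Molecular formula: C5H7N3O3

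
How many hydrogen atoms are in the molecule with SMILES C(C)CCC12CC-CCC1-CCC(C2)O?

26

Hydrogens are implicit in SMILES; fill each atom to its normal valence:
  10 × C: 2 H each → 20
  2 × C: 1 H each → 2
  1 × C: 3 H
  1 × C: no H
  1 × O: 1 H
  Total hydrogens = 26.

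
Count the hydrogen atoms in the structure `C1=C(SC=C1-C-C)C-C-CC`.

Hydrogens are implicit in SMILES; fill each atom to its normal valence:
  4 × C: 2 H each → 8
  2 × C: 3 H each → 6
  2 × C (aromatic): 1 H each → 2
  2 × C (aromatic): no H
  1 × S (aromatic): no H
  Total hydrogens = 16.

16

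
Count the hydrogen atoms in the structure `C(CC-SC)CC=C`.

14

Hydrogens are implicit in SMILES; fill each atom to its normal valence:
  5 × C: 2 H each → 10
  1 × C: 3 H
  1 × C: 1 H
  1 × S: no H
  Total hydrogens = 14.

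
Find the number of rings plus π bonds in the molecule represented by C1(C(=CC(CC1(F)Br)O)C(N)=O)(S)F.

3

Molecular formula from the SMILES: C7H8BrF2NO2S.
DoU = (2C + 2 + N − H − X)/2 = (2·7 + 2 + 1 − 8 − 3)/2 = 6/2 = 3.
(Structurally: 1 ring(s) + 2 π bond(s) = 3.)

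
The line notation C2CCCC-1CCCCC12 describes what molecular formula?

C10H18

Heavy atoms from the SMILES: 10 C.
Implicit hydrogens by atom environment:
  8 × C: 2 H each → 16
  2 × C: 1 H each → 2
  Total hydrogens = 18.
Molecular formula: C10H18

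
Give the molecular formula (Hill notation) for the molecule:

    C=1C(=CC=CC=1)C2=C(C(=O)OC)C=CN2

C12H11NO2

Heavy atoms from the SMILES: 12 C, 1 N, 2 O.
Implicit hydrogens by atom environment:
  7 × C (aromatic): 1 H each → 7
  3 × C (aromatic): no H
  2 × O: no H
  1 × C: 3 H
  1 × C: no H
  1 × N (aromatic): 1 H
  Total hydrogens = 11.
Molecular formula: C12H11NO2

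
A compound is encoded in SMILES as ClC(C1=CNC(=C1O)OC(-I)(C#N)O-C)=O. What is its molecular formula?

C8H6ClIN2O4

Heavy atoms from the SMILES: 8 C, 1 Cl, 1 I, 2 N, 4 O.
Implicit hydrogens by atom environment:
  3 × C (aromatic): no H
  3 × C: no H
  3 × O: no H
  1 × C: 3 H
  1 × C (aromatic): 1 H
  1 × Cl: no H
  1 × I: no H
  1 × N (aromatic): 1 H
  1 × N: no H
  1 × O: 1 H
  Total hydrogens = 6.
Molecular formula: C8H6ClIN2O4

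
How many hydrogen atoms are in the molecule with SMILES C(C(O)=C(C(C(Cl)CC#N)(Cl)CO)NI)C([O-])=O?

10

Hydrogens are implicit in SMILES; fill each atom to its normal valence:
  5 × C: no H
  3 × C: 2 H each → 6
  2 × Cl: no H
  2 × O: 1 H each → 2
  1 × C: 1 H
  1 × I: no H
  1 × N: 1 H
  1 × N: no H
  1 × O: no H
  1 × O (charge -1): no H
  Total hydrogens = 10.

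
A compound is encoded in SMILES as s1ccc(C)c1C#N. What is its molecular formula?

Heavy atoms from the SMILES: 6 C, 1 N, 1 S.
Implicit hydrogens by atom environment:
  2 × C (aromatic): 1 H each → 2
  2 × C (aromatic): no H
  1 × C: 3 H
  1 × C: no H
  1 × N: no H
  1 × S (aromatic): no H
  Total hydrogens = 5.
Molecular formula: C6H5NS

C6H5NS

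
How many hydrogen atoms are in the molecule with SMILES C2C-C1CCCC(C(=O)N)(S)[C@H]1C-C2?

19

Hydrogens are implicit in SMILES; fill each atom to its normal valence:
  7 × C: 2 H each → 14
  2 × C: 1 H each → 2
  2 × C: no H
  1 × N: 2 H
  1 × O: no H
  1 × S: 1 H
  Total hydrogens = 19.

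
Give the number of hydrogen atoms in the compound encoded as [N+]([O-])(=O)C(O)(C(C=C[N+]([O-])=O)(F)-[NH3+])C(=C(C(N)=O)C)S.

12

Hydrogens are implicit in SMILES; fill each atom to its normal valence:
  5 × C: no H
  3 × O: no H
  2 × C: 1 H each → 2
  2 × N (charge +1): no H
  2 × O (charge -1): no H
  1 × C: 3 H
  1 × F: no H
  1 × N (charge +1): 3 H
  1 × N: 2 H
  1 × O: 1 H
  1 × S: 1 H
  Total hydrogens = 12.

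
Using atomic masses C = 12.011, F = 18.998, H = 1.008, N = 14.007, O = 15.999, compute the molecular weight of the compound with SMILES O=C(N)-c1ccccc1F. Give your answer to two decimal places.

Molecular formula: C7H6FNO.
M = 7×12.011 + 1×18.998 + 6×1.008 + 1×14.007 + 1×15.999 = 139.13 g/mol.

139.13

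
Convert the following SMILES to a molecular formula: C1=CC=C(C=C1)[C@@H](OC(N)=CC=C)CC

Heavy atoms from the SMILES: 13 C, 1 N, 1 O.
Implicit hydrogens by atom environment:
  5 × C (aromatic): 1 H each → 5
  3 × C: 1 H each → 3
  2 × C: 2 H each → 4
  1 × C: 3 H
  1 × C: no H
  1 × C (aromatic): no H
  1 × N: 2 H
  1 × O: no H
  Total hydrogens = 17.
Molecular formula: C13H17NO

C13H17NO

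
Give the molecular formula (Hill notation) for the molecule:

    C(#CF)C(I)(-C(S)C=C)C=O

Heavy atoms from the SMILES: 7 C, 1 F, 1 I, 1 O, 1 S.
Implicit hydrogens by atom environment:
  3 × C: 1 H each → 3
  3 × C: no H
  1 × C: 2 H
  1 × F: no H
  1 × I: no H
  1 × O: no H
  1 × S: 1 H
  Total hydrogens = 6.
Molecular formula: C7H6FIOS

C7H6FIOS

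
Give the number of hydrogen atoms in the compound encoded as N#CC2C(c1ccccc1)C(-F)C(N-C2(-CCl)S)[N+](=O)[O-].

Hydrogens are implicit in SMILES; fill each atom to its normal valence:
  5 × C (aromatic): 1 H each → 5
  4 × C: 1 H each → 4
  2 × C: no H
  1 × C: 2 H
  1 × C (aromatic): no H
  1 × Cl: no H
  1 × F: no H
  1 × N: 1 H
  1 × N: no H
  1 × N (charge +1): no H
  1 × O: no H
  1 × O (charge -1): no H
  1 × S: 1 H
  Total hydrogens = 13.

13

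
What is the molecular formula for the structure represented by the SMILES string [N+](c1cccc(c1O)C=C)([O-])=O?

C8H7NO3

Heavy atoms from the SMILES: 8 C, 1 N, 3 O.
Implicit hydrogens by atom environment:
  3 × C (aromatic): 1 H each → 3
  3 × C (aromatic): no H
  1 × C: 2 H
  1 × C: 1 H
  1 × N (charge +1): no H
  1 × O: 1 H
  1 × O: no H
  1 × O (charge -1): no H
  Total hydrogens = 7.
Molecular formula: C8H7NO3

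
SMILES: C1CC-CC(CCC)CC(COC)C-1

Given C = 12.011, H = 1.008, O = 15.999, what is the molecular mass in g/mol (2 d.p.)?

Molecular formula: C13H26O.
M = 13×12.011 + 26×1.008 + 1×15.999 = 198.35 g/mol.

198.35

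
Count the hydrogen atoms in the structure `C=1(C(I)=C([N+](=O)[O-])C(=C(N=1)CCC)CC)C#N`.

Hydrogens are implicit in SMILES; fill each atom to its normal valence:
  5 × C (aromatic): no H
  3 × C: 2 H each → 6
  2 × C: 3 H each → 6
  1 × C: no H
  1 × I: no H
  1 × N (aromatic): no H
  1 × N (charge +1): no H
  1 × N: no H
  1 × O: no H
  1 × O (charge -1): no H
  Total hydrogens = 12.

12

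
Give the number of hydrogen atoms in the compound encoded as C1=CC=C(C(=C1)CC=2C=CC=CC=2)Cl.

Hydrogens are implicit in SMILES; fill each atom to its normal valence:
  9 × C (aromatic): 1 H each → 9
  3 × C (aromatic): no H
  1 × C: 2 H
  1 × Cl: no H
  Total hydrogens = 11.

11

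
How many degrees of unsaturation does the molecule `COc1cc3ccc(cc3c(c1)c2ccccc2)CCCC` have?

Molecular formula from the SMILES: C21H22O.
DoU = (2C + 2 + N − H − X)/2 = (2·21 + 2 + 0 − 22 − 0)/2 = 22/2 = 11.
(Structurally: 3 ring(s) + 8 π bond(s) = 11.)

11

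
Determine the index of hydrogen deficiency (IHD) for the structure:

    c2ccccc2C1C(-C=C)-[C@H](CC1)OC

6

Molecular formula from the SMILES: C14H18O.
DoU = (2C + 2 + N − H − X)/2 = (2·14 + 2 + 0 − 18 − 0)/2 = 12/2 = 6.
(Structurally: 2 ring(s) + 4 π bond(s) = 6.)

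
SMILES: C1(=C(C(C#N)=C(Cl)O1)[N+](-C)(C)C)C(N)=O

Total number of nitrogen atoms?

3

The symbol for nitrogen appears 3 times in the SMILES.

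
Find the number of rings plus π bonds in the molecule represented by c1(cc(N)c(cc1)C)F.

4

Molecular formula from the SMILES: C7H8FN.
DoU = (2C + 2 + N − H − X)/2 = (2·7 + 2 + 1 − 8 − 1)/2 = 8/2 = 4.
(Structurally: 1 ring(s) + 3 π bond(s) = 4.)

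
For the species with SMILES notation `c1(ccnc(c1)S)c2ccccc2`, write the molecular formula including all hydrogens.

Heavy atoms from the SMILES: 11 C, 1 N, 1 S.
Implicit hydrogens by atom environment:
  8 × C (aromatic): 1 H each → 8
  3 × C (aromatic): no H
  1 × N (aromatic): no H
  1 × S: 1 H
  Total hydrogens = 9.
Molecular formula: C11H9NS

C11H9NS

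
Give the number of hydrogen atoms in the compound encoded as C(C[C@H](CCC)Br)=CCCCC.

21

Hydrogens are implicit in SMILES; fill each atom to its normal valence:
  6 × C: 2 H each → 12
  3 × C: 1 H each → 3
  2 × C: 3 H each → 6
  1 × Br: no H
  Total hydrogens = 21.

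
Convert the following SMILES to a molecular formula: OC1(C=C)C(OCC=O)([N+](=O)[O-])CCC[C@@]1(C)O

Heavy atoms from the SMILES: 11 C, 1 N, 6 O.
Implicit hydrogens by atom environment:
  5 × C: 2 H each → 10
  3 × C: no H
  3 × O: no H
  2 × C: 1 H each → 2
  2 × O: 1 H each → 2
  1 × C: 3 H
  1 × N (charge +1): no H
  1 × O (charge -1): no H
  Total hydrogens = 17.
Molecular formula: C11H17NO6

C11H17NO6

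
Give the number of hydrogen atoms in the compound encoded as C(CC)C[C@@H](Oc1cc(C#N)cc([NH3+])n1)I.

Hydrogens are implicit in SMILES; fill each atom to its normal valence:
  3 × C: 2 H each → 6
  3 × C (aromatic): no H
  2 × C (aromatic): 1 H each → 2
  1 × C: 3 H
  1 × C: 1 H
  1 × C: no H
  1 × I: no H
  1 × N (charge +1): 3 H
  1 × N (aromatic): no H
  1 × N: no H
  1 × O: no H
  Total hydrogens = 15.

15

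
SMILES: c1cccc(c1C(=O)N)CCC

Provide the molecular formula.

Heavy atoms from the SMILES: 10 C, 1 N, 1 O.
Implicit hydrogens by atom environment:
  4 × C (aromatic): 1 H each → 4
  2 × C: 2 H each → 4
  2 × C (aromatic): no H
  1 × C: 3 H
  1 × C: no H
  1 × N: 2 H
  1 × O: no H
  Total hydrogens = 13.
Molecular formula: C10H13NO

C10H13NO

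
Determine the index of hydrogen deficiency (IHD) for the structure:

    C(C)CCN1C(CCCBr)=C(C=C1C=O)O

Molecular formula from the SMILES: C12H18BrNO2.
DoU = (2C + 2 + N − H − X)/2 = (2·12 + 2 + 1 − 18 − 1)/2 = 8/2 = 4.
(Structurally: 1 ring(s) + 3 π bond(s) = 4.)

4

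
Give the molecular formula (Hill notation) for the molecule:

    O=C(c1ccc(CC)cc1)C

C10H12O

Heavy atoms from the SMILES: 10 C, 1 O.
Implicit hydrogens by atom environment:
  4 × C (aromatic): 1 H each → 4
  2 × C: 3 H each → 6
  2 × C (aromatic): no H
  1 × C: 2 H
  1 × C: no H
  1 × O: no H
  Total hydrogens = 12.
Molecular formula: C10H12O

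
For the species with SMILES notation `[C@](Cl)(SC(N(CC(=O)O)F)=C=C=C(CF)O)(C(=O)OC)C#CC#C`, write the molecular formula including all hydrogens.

Heavy atoms from the SMILES: 14 C, 1 Cl, 2 F, 1 N, 5 O, 1 S.
Implicit hydrogens by atom environment:
  10 × C: no H
  3 × O: no H
  2 × C: 2 H each → 4
  2 × F: no H
  2 × O: 1 H each → 2
  1 × C: 3 H
  1 × C: 1 H
  1 × Cl: no H
  1 × N: no H
  1 × S: no H
  Total hydrogens = 10.
Molecular formula: C14H10ClF2NO5S

C14H10ClF2NO5S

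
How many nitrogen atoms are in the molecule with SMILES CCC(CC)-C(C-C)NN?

The symbol for nitrogen appears 2 times in the SMILES.

2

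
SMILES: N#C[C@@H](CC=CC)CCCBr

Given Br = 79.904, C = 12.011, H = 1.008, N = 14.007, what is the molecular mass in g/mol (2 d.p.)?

Molecular formula: C9H14BrN.
M = 1×79.904 + 9×12.011 + 14×1.008 + 1×14.007 = 216.12 g/mol.

216.12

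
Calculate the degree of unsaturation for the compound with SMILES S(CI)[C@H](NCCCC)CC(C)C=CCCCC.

1

Molecular formula from the SMILES: C15H30INS.
DoU = (2C + 2 + N − H − X)/2 = (2·15 + 2 + 1 − 30 − 1)/2 = 2/2 = 1.
(Structurally: 0 ring(s) + 1 π bond(s) = 1.)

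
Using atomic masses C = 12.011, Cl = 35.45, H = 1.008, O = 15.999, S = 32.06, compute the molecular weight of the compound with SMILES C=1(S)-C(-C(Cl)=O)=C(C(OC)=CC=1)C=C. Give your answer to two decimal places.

Molecular formula: C10H9ClO2S.
M = 10×12.011 + 1×35.45 + 9×1.008 + 2×15.999 + 1×32.06 = 228.69 g/mol.

228.69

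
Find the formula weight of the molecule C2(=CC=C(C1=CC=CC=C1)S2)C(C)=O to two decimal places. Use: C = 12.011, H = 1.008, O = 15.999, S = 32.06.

202.27

Molecular formula: C12H10OS.
M = 12×12.011 + 10×1.008 + 1×15.999 + 1×32.06 = 202.27 g/mol.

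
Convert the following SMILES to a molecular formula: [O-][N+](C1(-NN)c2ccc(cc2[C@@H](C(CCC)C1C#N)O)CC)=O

Heavy atoms from the SMILES: 16 C, 4 N, 3 O.
Implicit hydrogens by atom environment:
  3 × C: 2 H each → 6
  3 × C (aromatic): 1 H each → 3
  3 × C: 1 H each → 3
  3 × C (aromatic): no H
  2 × C: 3 H each → 6
  2 × C: no H
  1 × N: 2 H
  1 × N: 1 H
  1 × N (charge +1): no H
  1 × N: no H
  1 × O: 1 H
  1 × O: no H
  1 × O (charge -1): no H
  Total hydrogens = 22.
Molecular formula: C16H22N4O3

C16H22N4O3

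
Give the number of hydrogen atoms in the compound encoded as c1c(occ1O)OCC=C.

8

Hydrogens are implicit in SMILES; fill each atom to its normal valence:
  2 × C: 2 H each → 4
  2 × C (aromatic): 1 H each → 2
  2 × C (aromatic): no H
  1 × C: 1 H
  1 × O: 1 H
  1 × O (aromatic): no H
  1 × O: no H
  Total hydrogens = 8.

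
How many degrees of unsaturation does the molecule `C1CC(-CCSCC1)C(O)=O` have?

Molecular formula from the SMILES: C8H14O2S.
DoU = (2C + 2 + N − H − X)/2 = (2·8 + 2 + 0 − 14 − 0)/2 = 4/2 = 2.
(Structurally: 1 ring(s) + 1 π bond(s) = 2.)

2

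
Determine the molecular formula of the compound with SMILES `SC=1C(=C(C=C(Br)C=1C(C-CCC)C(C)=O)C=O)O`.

C14H17BrO3S

Heavy atoms from the SMILES: 1 Br, 14 C, 3 O, 1 S.
Implicit hydrogens by atom environment:
  5 × C (aromatic): no H
  3 × C: 2 H each → 6
  2 × C: 3 H each → 6
  2 × C: 1 H each → 2
  2 × O: no H
  1 × Br: no H
  1 × C (aromatic): 1 H
  1 × C: no H
  1 × O: 1 H
  1 × S: 1 H
  Total hydrogens = 17.
Molecular formula: C14H17BrO3S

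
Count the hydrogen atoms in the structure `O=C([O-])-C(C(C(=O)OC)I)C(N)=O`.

Hydrogens are implicit in SMILES; fill each atom to its normal valence:
  4 × O: no H
  3 × C: no H
  2 × C: 1 H each → 2
  1 × C: 3 H
  1 × I: no H
  1 × N: 2 H
  1 × O (charge -1): no H
  Total hydrogens = 7.

7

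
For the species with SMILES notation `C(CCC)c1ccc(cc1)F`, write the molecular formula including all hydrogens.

C10H13F

Heavy atoms from the SMILES: 10 C, 1 F.
Implicit hydrogens by atom environment:
  4 × C (aromatic): 1 H each → 4
  3 × C: 2 H each → 6
  2 × C (aromatic): no H
  1 × C: 3 H
  1 × F: no H
  Total hydrogens = 13.
Molecular formula: C10H13F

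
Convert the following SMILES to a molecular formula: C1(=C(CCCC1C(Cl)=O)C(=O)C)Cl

C9H10Cl2O2

Heavy atoms from the SMILES: 9 C, 2 Cl, 2 O.
Implicit hydrogens by atom environment:
  4 × C: no H
  3 × C: 2 H each → 6
  2 × Cl: no H
  2 × O: no H
  1 × C: 3 H
  1 × C: 1 H
  Total hydrogens = 10.
Molecular formula: C9H10Cl2O2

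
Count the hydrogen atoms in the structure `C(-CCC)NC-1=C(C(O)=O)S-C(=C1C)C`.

17

Hydrogens are implicit in SMILES; fill each atom to its normal valence:
  4 × C (aromatic): no H
  3 × C: 3 H each → 9
  3 × C: 2 H each → 6
  1 × C: no H
  1 × N: 1 H
  1 × O: 1 H
  1 × O: no H
  1 × S (aromatic): no H
  Total hydrogens = 17.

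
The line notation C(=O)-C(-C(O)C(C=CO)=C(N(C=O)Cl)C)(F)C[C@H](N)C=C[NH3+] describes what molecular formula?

Heavy atoms from the SMILES: 13 C, 1 Cl, 1 F, 3 N, 4 O.
Implicit hydrogens by atom environment:
  8 × C: 1 H each → 8
  3 × C: no H
  2 × O: 1 H each → 2
  2 × O: no H
  1 × C: 3 H
  1 × C: 2 H
  1 × Cl: no H
  1 × F: no H
  1 × N (charge +1): 3 H
  1 × N: 2 H
  1 × N: no H
  Total hydrogens = 20.
Net charge +1.
Molecular formula: C13H20ClFN3O4+

C13H20ClFN3O4+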